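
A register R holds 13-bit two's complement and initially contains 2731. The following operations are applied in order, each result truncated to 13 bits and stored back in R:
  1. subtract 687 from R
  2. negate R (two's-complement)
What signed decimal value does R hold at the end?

Start: R = 2731 = 0101010101011.
R = 2731 − 687 = 2044 = 0011111111100
R = −(2044) = -2044 = 1100000000100

-2044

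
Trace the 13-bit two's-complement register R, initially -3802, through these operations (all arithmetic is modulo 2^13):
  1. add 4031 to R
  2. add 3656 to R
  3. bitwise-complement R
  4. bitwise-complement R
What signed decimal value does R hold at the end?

3885

Start: R = -3802 = 1000100100110.
R = -3802 + 4031 = 229 = 0000011100101
R = 229 + 3656 = 3885 = 0111100101101
R = NOT 0111100101101 = 1000011010010 = -3886
R = NOT 1000011010010 = 0111100101101 = 3885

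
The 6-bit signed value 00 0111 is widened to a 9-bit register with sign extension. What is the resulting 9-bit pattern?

MSB of 000111 is 0; replicate it into the new high bits.
000|000111 → 000000111 (still 7).

000000111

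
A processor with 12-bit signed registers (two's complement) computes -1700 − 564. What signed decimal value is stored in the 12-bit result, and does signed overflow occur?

1832; overflow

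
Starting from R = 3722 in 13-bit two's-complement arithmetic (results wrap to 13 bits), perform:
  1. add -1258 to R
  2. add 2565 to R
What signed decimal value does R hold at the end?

Start: R = 3722 = 0111010001010.
R = 3722 + (-1258) = 2464 = 0100110100000
R = 2464 + 2565 = 5029; wraps to -3163 = 1001110100101

-3163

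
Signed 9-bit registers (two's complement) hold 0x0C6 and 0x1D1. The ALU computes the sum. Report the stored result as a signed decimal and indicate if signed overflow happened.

151; no overflow

0x0C6 = 011000110 = 198 (signed)
0x1D1 = 111010001 = -47 (signed)
  011000110
+ 111010001
= 010010111  (discard carry-out 1)
Result 010010111: MSB = 0 → value 151.
Addends have opposite signs, so signed overflow cannot occur.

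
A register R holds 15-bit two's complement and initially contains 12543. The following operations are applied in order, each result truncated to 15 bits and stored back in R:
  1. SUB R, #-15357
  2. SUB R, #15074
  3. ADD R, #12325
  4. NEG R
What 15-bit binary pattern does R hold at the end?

Start: R = 12543 = 011000011111111.
R = 12543 − (-15357) = 27900; wraps to -4868 = 110110011111100
R = -4868 − 15074 = -19942; wraps to 12826 = 011001000011010
R = 12826 + 12325 = 25151; wraps to -7617 = 110001000111111
R = −(-7617) = 7617 = 001110111000001

001110111000001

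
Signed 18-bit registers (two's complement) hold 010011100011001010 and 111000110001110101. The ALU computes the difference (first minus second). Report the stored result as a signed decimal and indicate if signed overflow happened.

010011100011001010 = 80074 (signed)
111000110001110101 = -29579 (signed)
Subtract via negate-and-add: invert 111000110001110101 + 1 = 000111001110001011 (i.e. 29579).
  010011100011001010
+ 000111001110001011
= 011010110001010101
Result 011010110001010101: MSB = 0 → value 109653.
Both addends (after negating the subtrahend) are non-negative and so is the stored result: no signed overflow.

109653; no overflow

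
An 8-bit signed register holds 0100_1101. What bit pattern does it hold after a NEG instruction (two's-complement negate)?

Invert: 10110010. Add 1: 10110011.

10110011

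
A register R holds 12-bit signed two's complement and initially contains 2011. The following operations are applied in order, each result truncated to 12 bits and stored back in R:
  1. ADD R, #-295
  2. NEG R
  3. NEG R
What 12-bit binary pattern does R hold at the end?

Start: R = 2011 = 011111011011.
R = 2011 + (-295) = 1716 = 011010110100
R = −(1716) = -1716 = 100101001100
R = −(-1716) = 1716 = 011010110100

011010110100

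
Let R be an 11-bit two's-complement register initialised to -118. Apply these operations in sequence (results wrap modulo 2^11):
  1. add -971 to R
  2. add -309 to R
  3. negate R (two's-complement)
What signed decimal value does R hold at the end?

Start: R = -118 = 11110001010.
R = -118 + (-971) = -1089; wraps to 959 = 01110111111
R = 959 + (-309) = 650 = 01010001010
R = −(650) = -650 = 10101110110

-650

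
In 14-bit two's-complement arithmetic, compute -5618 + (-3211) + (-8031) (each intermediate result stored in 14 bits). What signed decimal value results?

-5618 + (-3211) = -8829 → wraps to 7555 (01110110000011)
7555 + (-8031) = -476 (11111000100100)

-476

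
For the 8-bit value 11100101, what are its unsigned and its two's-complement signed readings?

unsigned = 229, signed = -27

Unsigned: 11100101 = 229.
Signed: MSB=1 → 229 − 256 = -27.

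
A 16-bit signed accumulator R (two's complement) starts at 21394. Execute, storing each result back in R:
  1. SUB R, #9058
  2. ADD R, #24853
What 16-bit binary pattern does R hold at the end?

Start: R = 21394 = 0101001110010010.
R = 21394 − 9058 = 12336 = 0011000000110000
R = 12336 + 24853 = 37189; wraps to -28347 = 1001000101000101

1001000101000101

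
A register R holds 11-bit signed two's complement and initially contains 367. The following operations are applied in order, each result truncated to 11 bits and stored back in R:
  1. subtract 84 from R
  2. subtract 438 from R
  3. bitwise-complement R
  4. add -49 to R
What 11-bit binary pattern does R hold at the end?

00001101001

Start: R = 367 = 00101101111.
R = 367 − 84 = 283 = 00100011011
R = 283 − 438 = -155 = 11101100101
R = NOT 11101100101 = 00010011010 = 154
R = 154 + (-49) = 105 = 00001101001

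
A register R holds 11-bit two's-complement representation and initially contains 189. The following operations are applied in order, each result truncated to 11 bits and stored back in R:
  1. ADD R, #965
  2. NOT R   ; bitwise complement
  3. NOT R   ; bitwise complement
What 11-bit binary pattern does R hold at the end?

10010000010

Start: R = 189 = 00010111101.
R = 189 + 965 = 1154; wraps to -894 = 10010000010
R = NOT 10010000010 = 01101111101 = 893
R = NOT 01101111101 = 10010000010 = -894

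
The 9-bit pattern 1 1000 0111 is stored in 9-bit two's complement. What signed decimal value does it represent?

-121

MSB is 1, so the value is negative.
Invert: 001111000. Add 1: 001111001 = 121. So the value is −121.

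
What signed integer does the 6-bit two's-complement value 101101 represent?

MSB is 1, so the value is negative.
Invert: 010010. Add 1: 010011 = 19. So the value is −19.

-19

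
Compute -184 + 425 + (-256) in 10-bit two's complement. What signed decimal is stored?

-184 + 425 = 241 (0011110001)
241 + (-256) = -15 (1111110001)

-15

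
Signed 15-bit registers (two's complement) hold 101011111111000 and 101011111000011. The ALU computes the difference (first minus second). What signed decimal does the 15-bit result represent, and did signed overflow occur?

101011111111000 = -10248 (signed)
101011111000011 = -10301 (signed)
Subtract via negate-and-add: invert 101011111000011 + 1 = 010100000111101 (i.e. 10301).
  101011111111000
+ 010100000111101
= 000000000110101  (discard carry-out 1)
Result 000000000110101: MSB = 0 → value 53.
Addends (after negating the subtrahend) have opposite signs, so signed overflow cannot occur.

53; no overflow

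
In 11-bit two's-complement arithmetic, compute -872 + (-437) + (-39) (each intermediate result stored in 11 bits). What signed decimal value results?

-872 + (-437) = -1309 → wraps to 739 (01011100011)
739 + (-39) = 700 (01010111100)

700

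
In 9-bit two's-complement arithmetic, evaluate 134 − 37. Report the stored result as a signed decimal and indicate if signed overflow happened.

97; no overflow

134 → 010000110
37 → 000100101
Subtract via negate-and-add: invert 000100101 + 1 = 111011011 (i.e. -37).
  010000110
+ 111011011
= 001100001  (discard carry-out 1)
Result 001100001: MSB = 0 → value 97.
Addends (after negating the subtrahend) have opposite signs, so signed overflow cannot occur.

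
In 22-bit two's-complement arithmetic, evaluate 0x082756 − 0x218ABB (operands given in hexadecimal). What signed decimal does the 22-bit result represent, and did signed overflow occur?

-1663845; overflow

0x082756 = 0010000010011101010110 = 534358 (signed)
0x218ABB = 1000011000101010111011 = -1996101 (signed)
Subtract via negate-and-add: invert 1000011000101010111011 + 1 = 0111100111010101000101 (i.e. 1996101).
  0010000010011101010110
+ 0111100111010101000101
= 1001101001110010011011
Result 1001101001110010011011: MSB = 1 → 2530459 − 4194304 = -1663845.
Both addends (after negating the subtrahend) are non-negative but the stored result is negative: signed overflow. The true value 534358 − (-1996101) = 2530459 lies outside [-2097152, 2097151].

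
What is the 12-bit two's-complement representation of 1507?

010111100011

1507 is non-negative, so write it directly in 12 bits: 010111100011.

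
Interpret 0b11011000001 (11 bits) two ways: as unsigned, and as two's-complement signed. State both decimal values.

Unsigned: 11011000001 = 1729.
Signed: MSB=1 → 1729 − 2048 = -319.

unsigned = 1729, signed = -319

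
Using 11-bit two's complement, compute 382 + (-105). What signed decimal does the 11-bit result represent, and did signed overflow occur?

382 → 00101111110
-105 → 11110010111
  00101111110
+ 11110010111
= 00100010101  (discard carry-out 1)
Result 00100010101: MSB = 0 → value 277.
Addends have opposite signs, so signed overflow cannot occur.

277; no overflow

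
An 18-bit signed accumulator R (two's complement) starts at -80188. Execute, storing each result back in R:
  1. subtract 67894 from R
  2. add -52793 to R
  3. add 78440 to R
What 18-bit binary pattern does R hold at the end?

Start: R = -80188 = 101100011011000100.
R = -80188 − 67894 = -148082; wraps to 114062 = 011011110110001110
R = 114062 + (-52793) = 61269 = 001110111101010101
R = 61269 + 78440 = 139709; wraps to -122435 = 100010000110111101

100010000110111101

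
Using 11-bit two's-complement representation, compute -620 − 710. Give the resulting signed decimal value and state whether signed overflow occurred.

-620 → 10110010100
710 → 01011000110
Subtract via negate-and-add: invert 01011000110 + 1 = 10100111010 (i.e. -710).
  10110010100
+ 10100111010
= 01011001110  (discard carry-out 1)
Result 01011001110: MSB = 0 → value 718.
Both addends (after negating the subtrahend) are negative but the stored result is non-negative: signed overflow. The true value -620 − 710 = -1330 lies outside [-1024, 1023].

718; overflow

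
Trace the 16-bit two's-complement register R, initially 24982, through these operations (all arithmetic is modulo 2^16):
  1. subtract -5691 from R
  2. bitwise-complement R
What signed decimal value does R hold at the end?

-30674

Start: R = 24982 = 0110000110010110.
R = 24982 − (-5691) = 30673 = 0111011111010001
R = NOT 0111011111010001 = 1000100000101110 = -30674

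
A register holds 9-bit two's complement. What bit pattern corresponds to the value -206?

100110010

|-206| = 206 = 011001110 in 9 bits.
Invert the bits: 100110001. Add 1: 100110010.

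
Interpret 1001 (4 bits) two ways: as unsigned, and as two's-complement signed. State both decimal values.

unsigned = 9, signed = -7

Unsigned: 1001 = 9.
Signed: MSB=1 → 9 − 16 = -7.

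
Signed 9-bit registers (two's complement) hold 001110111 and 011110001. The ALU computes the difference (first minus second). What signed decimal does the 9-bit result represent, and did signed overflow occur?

001110111 = 119 (signed)
011110001 = 241 (signed)
Subtract via negate-and-add: invert 011110001 + 1 = 100001111 (i.e. -241).
  001110111
+ 100001111
= 110000110
Result 110000110: MSB = 1 → 390 − 512 = -122.
Addends (after negating the subtrahend) have opposite signs, so signed overflow cannot occur.

-122; no overflow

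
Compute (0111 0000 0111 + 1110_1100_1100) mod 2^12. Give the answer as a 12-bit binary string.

  011100000111
+ 111011001100
= 010111010011  (discard carry-out 1)

010111010011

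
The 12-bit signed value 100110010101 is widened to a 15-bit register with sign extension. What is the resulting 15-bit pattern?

111100110010101

MSB of 100110010101 is 1; replicate it into the new high bits.
111|100110010101 → 111100110010101 (still -1643).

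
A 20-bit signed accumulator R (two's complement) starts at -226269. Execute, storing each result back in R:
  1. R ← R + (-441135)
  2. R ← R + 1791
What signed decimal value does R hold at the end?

Start: R = -226269 = 11001000110000100011.
R = -226269 + (-441135) = -667404; wraps to 381172 = 01011101000011110100
R = 381172 + 1791 = 382963 = 01011101011111110011

382963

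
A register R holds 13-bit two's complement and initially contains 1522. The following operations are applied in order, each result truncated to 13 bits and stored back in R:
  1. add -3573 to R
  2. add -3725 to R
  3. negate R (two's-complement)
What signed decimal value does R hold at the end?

-2416

Start: R = 1522 = 0010111110010.
R = 1522 + (-3573) = -2051 = 1011111111101
R = -2051 + (-3725) = -5776; wraps to 2416 = 0100101110000
R = −(2416) = -2416 = 1011010010000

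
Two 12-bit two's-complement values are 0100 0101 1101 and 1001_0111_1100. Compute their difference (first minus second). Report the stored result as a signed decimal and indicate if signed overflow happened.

0100 0101 1101 → 010001011101 = 1117 (signed)
1001_0111_1100 → 100101111100 = -1668 (signed)
Subtract via negate-and-add: invert 100101111100 + 1 = 011010000100 (i.e. 1668).
  010001011101
+ 011010000100
= 101011100001
Result 101011100001: MSB = 1 → 2785 − 4096 = -1311.
Both addends (after negating the subtrahend) are non-negative but the stored result is negative: signed overflow. The true value 1117 − (-1668) = 2785 lies outside [-2048, 2047].

-1311; overflow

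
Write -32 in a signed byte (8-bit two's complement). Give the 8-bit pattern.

11100000

|-32| = 32 = 00100000 in 8 bits.
Invert the bits: 11011111. Add 1: 11100000.
Check: 11100000 reads as 224 − 256 = -32.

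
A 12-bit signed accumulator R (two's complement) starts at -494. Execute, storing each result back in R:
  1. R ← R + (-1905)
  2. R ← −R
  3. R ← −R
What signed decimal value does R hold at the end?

1697

Start: R = -494 = 111000010010.
R = -494 + (-1905) = -2399; wraps to 1697 = 011010100001
R = −(1697) = -1697 = 100101011111
R = −(-1697) = 1697 = 011010100001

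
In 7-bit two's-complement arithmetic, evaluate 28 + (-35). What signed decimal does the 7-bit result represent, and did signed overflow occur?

-7; no overflow

28 → 0011100
-35 → 1011101
  0011100
+ 1011101
= 1111001
Result 1111001: MSB = 1 → 121 − 128 = -7.
Addends have opposite signs, so signed overflow cannot occur.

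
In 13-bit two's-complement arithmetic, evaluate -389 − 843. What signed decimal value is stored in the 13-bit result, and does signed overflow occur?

-1232; no overflow

-389 → 1111001111011
843 → 0001101001011
Subtract via negate-and-add: invert 0001101001011 + 1 = 1110010110101 (i.e. -843).
  1111001111011
+ 1110010110101
= 1101100110000  (discard carry-out 1)
Result 1101100110000: MSB = 1 → 6960 − 8192 = -1232.
Both addends (after negating the subtrahend) are negative and so is the stored result: no signed overflow.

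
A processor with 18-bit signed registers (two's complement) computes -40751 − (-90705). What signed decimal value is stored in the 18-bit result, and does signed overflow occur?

49954; no overflow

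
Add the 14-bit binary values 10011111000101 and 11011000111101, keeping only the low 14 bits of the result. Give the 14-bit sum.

01111000000010

  10011111000101
+ 11011000111101
= 01111000000010  (discard carry-out 1)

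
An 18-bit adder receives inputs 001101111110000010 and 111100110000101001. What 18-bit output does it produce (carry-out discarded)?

001010101110101011

  001101111110000010
+ 111100110000101001
= 001010101110101011  (discard carry-out 1)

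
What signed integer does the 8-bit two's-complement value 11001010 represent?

-54

MSB is 1, so the value is negative.
Invert: 00110101. Add 1: 00110110 = 54. So the value is −54.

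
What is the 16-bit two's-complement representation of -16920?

1011110111101000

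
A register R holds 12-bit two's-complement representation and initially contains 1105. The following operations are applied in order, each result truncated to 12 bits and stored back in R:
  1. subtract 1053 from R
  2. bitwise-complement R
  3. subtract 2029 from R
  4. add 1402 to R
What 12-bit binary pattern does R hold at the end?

110101011000

Start: R = 1105 = 010001010001.
R = 1105 − 1053 = 52 = 000000110100
R = NOT 000000110100 = 111111001011 = -53
R = -53 − 2029 = -2082; wraps to 2014 = 011111011110
R = 2014 + 1402 = 3416; wraps to -680 = 110101011000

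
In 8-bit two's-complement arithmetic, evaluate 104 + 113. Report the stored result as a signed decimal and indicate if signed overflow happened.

104 → 01101000
113 → 01110001
  01101000
+ 01110001
= 11011001
Result 11011001: MSB = 1 → 217 − 256 = -39.
Both addends are non-negative but the stored result is negative: signed overflow. The true value 104 + 113 = 217 lies outside [-128, 127].

-39; overflow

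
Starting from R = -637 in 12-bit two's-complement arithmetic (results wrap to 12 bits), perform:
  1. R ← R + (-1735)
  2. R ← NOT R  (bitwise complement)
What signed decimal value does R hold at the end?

-1725

Start: R = -637 = 110110000011.
R = -637 + (-1735) = -2372; wraps to 1724 = 011010111100
R = NOT 011010111100 = 100101000011 = -1725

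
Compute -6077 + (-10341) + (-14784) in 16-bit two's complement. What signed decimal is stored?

-31202

-6077 + (-10341) = -16418 (1011111111011110)
-16418 + (-14784) = -31202 (1000011000011110)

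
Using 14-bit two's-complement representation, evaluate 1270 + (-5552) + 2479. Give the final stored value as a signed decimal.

-1803

1270 + (-5552) = -4282 (10111101000110)
-4282 + 2479 = -1803 (11100011110101)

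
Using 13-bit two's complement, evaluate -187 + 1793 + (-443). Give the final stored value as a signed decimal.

1163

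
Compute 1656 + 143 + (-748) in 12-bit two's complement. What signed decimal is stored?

1656 + 143 = 1799 (011100000111)
1799 + (-748) = 1051 (010000011011)

1051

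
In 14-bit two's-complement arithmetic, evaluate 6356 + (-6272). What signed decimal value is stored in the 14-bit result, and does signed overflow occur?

84; no overflow

6356 → 01100011010100
-6272 → 10011110000000
  01100011010100
+ 10011110000000
= 00000001010100  (discard carry-out 1)
Result 00000001010100: MSB = 0 → value 84.
Addends have opposite signs, so signed overflow cannot occur.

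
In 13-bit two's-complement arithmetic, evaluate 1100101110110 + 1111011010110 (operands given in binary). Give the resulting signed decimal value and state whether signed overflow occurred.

-1972; no overflow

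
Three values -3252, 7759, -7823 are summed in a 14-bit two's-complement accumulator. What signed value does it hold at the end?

-3316

-3252 + 7759 = 4507 (01000110011011)
4507 + (-7823) = -3316 (11001100001100)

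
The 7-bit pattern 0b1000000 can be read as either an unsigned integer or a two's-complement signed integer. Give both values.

unsigned = 64, signed = -64

Unsigned: 1000000 = 64.
Signed: MSB=1 → 64 − 128 = -64.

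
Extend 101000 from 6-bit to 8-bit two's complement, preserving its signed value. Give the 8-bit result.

11101000

MSB of 101000 is 1; replicate it into the new high bits.
11|101000 → 11101000 (still -24).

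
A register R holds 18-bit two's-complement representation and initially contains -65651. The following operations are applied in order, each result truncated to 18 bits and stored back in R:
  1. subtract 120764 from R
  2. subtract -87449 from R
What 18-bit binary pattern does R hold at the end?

100111110101101010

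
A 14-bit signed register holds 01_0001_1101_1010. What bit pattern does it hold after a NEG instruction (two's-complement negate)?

10111000100110

Invert: 10111000100101. Add 1: 10111000100110.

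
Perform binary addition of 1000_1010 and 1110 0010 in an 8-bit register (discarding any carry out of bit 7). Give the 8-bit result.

  10001010
+ 11100010
= 01101100  (discard carry-out 1)

01101100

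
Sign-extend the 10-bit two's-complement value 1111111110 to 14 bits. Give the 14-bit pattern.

11111111111110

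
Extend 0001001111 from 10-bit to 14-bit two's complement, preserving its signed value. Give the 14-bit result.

00000001001111

MSB of 0001001111 is 0; replicate it into the new high bits.
0000|0001001111 → 00000001001111 (still 79).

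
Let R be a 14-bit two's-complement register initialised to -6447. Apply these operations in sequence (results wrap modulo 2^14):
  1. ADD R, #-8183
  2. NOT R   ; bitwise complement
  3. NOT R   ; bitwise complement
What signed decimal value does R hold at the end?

Start: R = -6447 = 10011011010001.
R = -6447 + (-8183) = -14630; wraps to 1754 = 00011011011010
R = NOT 00011011011010 = 11100100100101 = -1755
R = NOT 11100100100101 = 00011011011010 = 1754

1754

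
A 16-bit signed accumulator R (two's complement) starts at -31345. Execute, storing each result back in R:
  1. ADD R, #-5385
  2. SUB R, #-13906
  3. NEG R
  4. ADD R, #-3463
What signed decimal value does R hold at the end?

Start: R = -31345 = 1000010110001111.
R = -31345 + (-5385) = -36730; wraps to 28806 = 0111000010000110
R = 28806 − (-13906) = 42712; wraps to -22824 = 1010011011011000
R = −(-22824) = 22824 = 0101100100101000
R = 22824 + (-3463) = 19361 = 0100101110100001

19361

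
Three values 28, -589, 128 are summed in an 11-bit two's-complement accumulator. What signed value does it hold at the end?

-433

28 + (-589) = -561 (10111001111)
-561 + 128 = -433 (11001001111)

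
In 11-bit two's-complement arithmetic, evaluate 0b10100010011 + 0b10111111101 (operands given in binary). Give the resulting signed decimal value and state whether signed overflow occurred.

784; overflow

0b10100010011 → 10100010011 = -749 (signed)
0b10111111101 → 10111111101 = -515 (signed)
  10100010011
+ 10111111101
= 01100010000  (discard carry-out 1)
Result 01100010000: MSB = 0 → value 784.
Both addends are negative but the stored result is non-negative: signed overflow. The true value -749 + (-515) = -1264 lies outside [-1024, 1023].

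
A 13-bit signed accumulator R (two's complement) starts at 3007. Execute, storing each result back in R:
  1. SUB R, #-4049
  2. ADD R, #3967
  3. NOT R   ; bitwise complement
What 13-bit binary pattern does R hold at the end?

Start: R = 3007 = 0101110111111.
R = 3007 − (-4049) = 7056; wraps to -1136 = 1101110010000
R = -1136 + 3967 = 2831 = 0101100001111
R = NOT 0101100001111 = 1010011110000 = -2832

1010011110000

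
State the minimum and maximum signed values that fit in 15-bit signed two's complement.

Minimum: −2^14 = -16384.
Maximum: 2^14 − 1 = 16383.

min = -16384, max = 16383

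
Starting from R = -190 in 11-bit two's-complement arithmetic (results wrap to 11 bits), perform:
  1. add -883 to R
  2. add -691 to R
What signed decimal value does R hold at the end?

Start: R = -190 = 11101000010.
R = -190 + (-883) = -1073; wraps to 975 = 01111001111
R = 975 + (-691) = 284 = 00100011100

284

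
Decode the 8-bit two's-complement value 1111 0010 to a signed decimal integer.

MSB is 1, so the value is negative.
Unsigned reading: 242. Subtract 2^8 = 256: 242 − 256 = -14.

-14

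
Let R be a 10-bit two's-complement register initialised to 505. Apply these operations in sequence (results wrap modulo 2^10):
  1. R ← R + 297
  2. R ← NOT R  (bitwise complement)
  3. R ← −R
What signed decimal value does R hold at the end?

-221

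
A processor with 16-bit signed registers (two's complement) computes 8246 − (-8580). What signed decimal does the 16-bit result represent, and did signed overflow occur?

16826; no overflow

8246 → 0010000000110110
-8580 → 1101111001111100
Subtract via negate-and-add: invert 1101111001111100 + 1 = 0010000110000100 (i.e. 8580).
  0010000000110110
+ 0010000110000100
= 0100000110111010
Result 0100000110111010: MSB = 0 → value 16826.
Both addends (after negating the subtrahend) are non-negative and so is the stored result: no signed overflow.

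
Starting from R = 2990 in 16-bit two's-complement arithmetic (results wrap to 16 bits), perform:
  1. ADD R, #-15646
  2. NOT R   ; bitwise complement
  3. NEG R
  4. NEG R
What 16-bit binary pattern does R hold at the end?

0011000101101111

Start: R = 2990 = 0000101110101110.
R = 2990 + (-15646) = -12656 = 1100111010010000
R = NOT 1100111010010000 = 0011000101101111 = 12655
R = −(12655) = -12655 = 1100111010010001
R = −(-12655) = 12655 = 0011000101101111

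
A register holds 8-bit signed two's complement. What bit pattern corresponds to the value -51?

11001101

|-51| = 51 = 00110011 in 8 bits.
Invert the bits: 11001100. Add 1: 11001101.
Check: 11001101 reads as 205 − 256 = -51.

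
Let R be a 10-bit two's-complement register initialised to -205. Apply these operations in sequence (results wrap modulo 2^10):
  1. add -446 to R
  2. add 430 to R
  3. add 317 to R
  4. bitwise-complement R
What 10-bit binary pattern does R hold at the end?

1110011111

Start: R = -205 = 1100110011.
R = -205 + (-446) = -651; wraps to 373 = 0101110101
R = 373 + 430 = 803; wraps to -221 = 1100100011
R = -221 + 317 = 96 = 0001100000
R = NOT 0001100000 = 1110011111 = -97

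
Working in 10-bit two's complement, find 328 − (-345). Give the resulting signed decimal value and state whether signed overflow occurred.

-351; overflow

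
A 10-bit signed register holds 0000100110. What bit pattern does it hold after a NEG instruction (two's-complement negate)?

Invert: 1111011001. Add 1: 1111011010.

1111011010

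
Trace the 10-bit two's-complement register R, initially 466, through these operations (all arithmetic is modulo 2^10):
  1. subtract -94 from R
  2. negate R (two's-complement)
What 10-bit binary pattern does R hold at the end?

0111010000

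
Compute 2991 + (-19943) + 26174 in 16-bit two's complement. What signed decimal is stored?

2991 + (-19943) = -16952 (1011110111001000)
-16952 + 26174 = 9222 (0010010000000110)

9222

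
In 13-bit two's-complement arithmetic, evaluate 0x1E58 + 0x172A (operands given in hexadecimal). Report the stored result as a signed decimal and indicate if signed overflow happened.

-2686; no overflow

0x1E58 = 1111001011000 = -424 (signed)
0x172A = 1011100101010 = -2262 (signed)
  1111001011000
+ 1011100101010
= 1010110000010  (discard carry-out 1)
Result 1010110000010: MSB = 1 → 5506 − 8192 = -2686.
Both addends are negative and so is the stored result: no signed overflow.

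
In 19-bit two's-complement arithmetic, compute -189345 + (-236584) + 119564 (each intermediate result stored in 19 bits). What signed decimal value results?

-189345 + (-236584) = -425929 → wraps to 98359 (0011000000000110111)
98359 + 119564 = 217923 (0110101001101000011)

217923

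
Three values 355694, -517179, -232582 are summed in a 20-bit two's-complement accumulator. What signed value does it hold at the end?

-394067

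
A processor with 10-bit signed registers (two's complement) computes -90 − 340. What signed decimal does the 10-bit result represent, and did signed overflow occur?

-430; no overflow

-90 → 1110100110
340 → 0101010100
Subtract via negate-and-add: invert 0101010100 + 1 = 1010101100 (i.e. -340).
  1110100110
+ 1010101100
= 1001010010  (discard carry-out 1)
Result 1001010010: MSB = 1 → 594 − 1024 = -430.
Both addends (after negating the subtrahend) are negative and so is the stored result: no signed overflow.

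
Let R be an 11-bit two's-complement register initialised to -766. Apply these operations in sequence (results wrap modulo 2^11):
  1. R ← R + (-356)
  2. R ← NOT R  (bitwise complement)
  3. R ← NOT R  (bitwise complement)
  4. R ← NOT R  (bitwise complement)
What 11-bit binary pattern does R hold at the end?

10001100001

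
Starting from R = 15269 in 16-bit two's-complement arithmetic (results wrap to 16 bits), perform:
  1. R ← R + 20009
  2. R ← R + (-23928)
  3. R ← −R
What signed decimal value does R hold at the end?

-11350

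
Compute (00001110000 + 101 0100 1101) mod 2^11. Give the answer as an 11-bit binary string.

  00001110000
+ 10101001101
= 10110111101

10110111101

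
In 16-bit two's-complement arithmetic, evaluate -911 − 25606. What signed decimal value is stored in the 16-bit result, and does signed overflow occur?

-911 → 1111110001110001
25606 → 0110010000000110
Subtract via negate-and-add: invert 0110010000000110 + 1 = 1001101111111010 (i.e. -25606).
  1111110001110001
+ 1001101111111010
= 1001100001101011  (discard carry-out 1)
Result 1001100001101011: MSB = 1 → 39019 − 65536 = -26517.
Both addends (after negating the subtrahend) are negative and so is the stored result: no signed overflow.

-26517; no overflow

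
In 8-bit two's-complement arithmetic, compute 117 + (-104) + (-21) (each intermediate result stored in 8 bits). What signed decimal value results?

117 + (-104) = 13 (00001101)
13 + (-21) = -8 (11111000)

-8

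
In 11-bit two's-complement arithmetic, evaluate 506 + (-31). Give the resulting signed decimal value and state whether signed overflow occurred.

475; no overflow

506 → 00111111010
-31 → 11111100001
  00111111010
+ 11111100001
= 00111011011  (discard carry-out 1)
Result 00111011011: MSB = 0 → value 475.
Addends have opposite signs, so signed overflow cannot occur.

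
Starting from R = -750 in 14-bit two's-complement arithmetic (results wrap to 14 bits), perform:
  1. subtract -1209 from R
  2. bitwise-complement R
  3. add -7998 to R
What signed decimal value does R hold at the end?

7926

Start: R = -750 = 11110100010010.
R = -750 − (-1209) = 459 = 00000111001011
R = NOT 00000111001011 = 11111000110100 = -460
R = -460 + (-7998) = -8458; wraps to 7926 = 01111011110110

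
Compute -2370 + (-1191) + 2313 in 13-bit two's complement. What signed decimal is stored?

-1248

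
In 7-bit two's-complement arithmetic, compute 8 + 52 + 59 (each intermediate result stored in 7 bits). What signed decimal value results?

-9

8 + 52 = 60 (0111100)
60 + 59 = 119 → wraps to -9 (1110111)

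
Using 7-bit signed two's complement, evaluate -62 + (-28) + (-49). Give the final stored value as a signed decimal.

-11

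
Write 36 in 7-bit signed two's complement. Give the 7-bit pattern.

0100100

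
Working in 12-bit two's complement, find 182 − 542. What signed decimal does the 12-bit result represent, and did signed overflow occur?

-360; no overflow

182 → 000010110110
542 → 001000011110
Subtract via negate-and-add: invert 001000011110 + 1 = 110111100010 (i.e. -542).
  000010110110
+ 110111100010
= 111010011000
Result 111010011000: MSB = 1 → 3736 − 4096 = -360.
Addends (after negating the subtrahend) have opposite signs, so signed overflow cannot occur.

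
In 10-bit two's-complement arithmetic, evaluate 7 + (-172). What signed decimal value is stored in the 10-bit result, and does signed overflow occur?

-165; no overflow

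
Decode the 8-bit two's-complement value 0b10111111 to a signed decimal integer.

-65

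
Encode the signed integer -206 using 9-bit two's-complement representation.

100110010

|-206| = 206 = 011001110 in 9 bits.
Invert the bits: 100110001. Add 1: 100110010.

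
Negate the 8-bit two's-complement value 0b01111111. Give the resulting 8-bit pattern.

10000001

Invert: 10000000. Add 1: 10000001.
Check: 01111111 = 127, 10000001 = -127.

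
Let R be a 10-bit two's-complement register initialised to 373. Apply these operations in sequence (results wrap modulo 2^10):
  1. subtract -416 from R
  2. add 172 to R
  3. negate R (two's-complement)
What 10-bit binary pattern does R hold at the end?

0000111111

Start: R = 373 = 0101110101.
R = 373 − (-416) = 789; wraps to -235 = 1100010101
R = -235 + 172 = -63 = 1111000001
R = −(-63) = 63 = 0000111111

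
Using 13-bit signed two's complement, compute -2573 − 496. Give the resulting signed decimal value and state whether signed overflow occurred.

-2573 → 1010111110011
496 → 0000111110000
Subtract via negate-and-add: invert 0000111110000 + 1 = 1111000010000 (i.e. -496).
  1010111110011
+ 1111000010000
= 1010000000011  (discard carry-out 1)
Result 1010000000011: MSB = 1 → 5123 − 8192 = -3069.
Both addends (after negating the subtrahend) are negative and so is the stored result: no signed overflow.

-3069; no overflow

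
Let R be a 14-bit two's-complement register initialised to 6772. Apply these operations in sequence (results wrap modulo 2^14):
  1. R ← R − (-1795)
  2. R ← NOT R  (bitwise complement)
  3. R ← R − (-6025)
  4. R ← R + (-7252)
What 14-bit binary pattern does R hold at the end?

01100110111101

Start: R = 6772 = 01101001110100.
R = 6772 − (-1795) = 8567; wraps to -7817 = 10000101110111
R = NOT 10000101110111 = 01111010001000 = 7816
R = 7816 − (-6025) = 13841; wraps to -2543 = 11011000010001
R = -2543 + (-7252) = -9795; wraps to 6589 = 01100110111101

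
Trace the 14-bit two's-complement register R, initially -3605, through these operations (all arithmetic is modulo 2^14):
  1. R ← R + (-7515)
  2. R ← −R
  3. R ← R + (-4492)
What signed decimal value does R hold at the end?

Start: R = -3605 = 11000111101011.
R = -3605 + (-7515) = -11120; wraps to 5264 = 01010010010000
R = −(5264) = -5264 = 10101101110000
R = -5264 + (-4492) = -9756; wraps to 6628 = 01100111100100

6628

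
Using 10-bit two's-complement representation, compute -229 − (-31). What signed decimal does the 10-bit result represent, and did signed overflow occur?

-198; no overflow

-229 → 1100011011
-31 → 1111100001
Subtract via negate-and-add: invert 1111100001 + 1 = 0000011111 (i.e. 31).
  1100011011
+ 0000011111
= 1100111010
Result 1100111010: MSB = 1 → 826 − 1024 = -198.
Addends (after negating the subtrahend) have opposite signs, so signed overflow cannot occur.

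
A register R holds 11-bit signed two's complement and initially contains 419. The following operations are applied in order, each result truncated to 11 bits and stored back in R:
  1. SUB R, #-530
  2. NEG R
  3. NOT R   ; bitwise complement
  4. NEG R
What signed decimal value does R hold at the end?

-948

Start: R = 419 = 00110100011.
R = 419 − (-530) = 949 = 01110110101
R = −(949) = -949 = 10001001011
R = NOT 10001001011 = 01110110100 = 948
R = −(948) = -948 = 10001001100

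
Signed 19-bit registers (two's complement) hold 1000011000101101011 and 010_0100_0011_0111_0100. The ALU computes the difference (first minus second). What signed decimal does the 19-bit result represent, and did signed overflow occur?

126455; overflow

1000011000101101011 = -249493 (signed)
010_0100_0011_0111_0100 → 0100100001101110100 = 148340 (signed)
Subtract via negate-and-add: invert 0100100001101110100 + 1 = 1011011110010001100 (i.e. -148340).
  1000011000101101011
+ 1011011110010001100
= 0011110110111110111  (discard carry-out 1)
Result 0011110110111110111: MSB = 0 → value 126455.
Both addends (after negating the subtrahend) are negative but the stored result is non-negative: signed overflow. The true value -249493 − 148340 = -397833 lies outside [-262144, 262143].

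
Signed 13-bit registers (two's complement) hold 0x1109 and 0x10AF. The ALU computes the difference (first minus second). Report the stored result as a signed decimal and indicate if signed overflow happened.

90; no overflow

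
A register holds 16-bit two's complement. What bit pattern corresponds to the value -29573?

|-29573| = 29573 = 0111001110000101 in 16 bits.
Invert the bits: 1000110001111010. Add 1: 1000110001111011.

1000110001111011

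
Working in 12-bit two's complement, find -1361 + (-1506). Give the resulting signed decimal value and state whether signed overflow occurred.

-1361 → 101010101111
-1506 → 101000011110
  101010101111
+ 101000011110
= 010011001101  (discard carry-out 1)
Result 010011001101: MSB = 0 → value 1229.
Both addends are negative but the stored result is non-negative: signed overflow. The true value -1361 + (-1506) = -2867 lies outside [-2048, 2047].

1229; overflow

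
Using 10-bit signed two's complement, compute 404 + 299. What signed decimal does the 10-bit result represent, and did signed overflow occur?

404 → 0110010100
299 → 0100101011
  0110010100
+ 0100101011
= 1010111111
Result 1010111111: MSB = 1 → 703 − 1024 = -321.
Both addends are non-negative but the stored result is negative: signed overflow. The true value 404 + 299 = 703 lies outside [-512, 511].

-321; overflow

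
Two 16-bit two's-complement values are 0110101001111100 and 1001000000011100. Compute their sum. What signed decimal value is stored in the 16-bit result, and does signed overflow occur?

-1384; no overflow

0110101001111100 = 27260 (signed)
1001000000011100 = -28644 (signed)
  0110101001111100
+ 1001000000011100
= 1111101010011000
Result 1111101010011000: MSB = 1 → 64152 − 65536 = -1384.
Addends have opposite signs, so signed overflow cannot occur.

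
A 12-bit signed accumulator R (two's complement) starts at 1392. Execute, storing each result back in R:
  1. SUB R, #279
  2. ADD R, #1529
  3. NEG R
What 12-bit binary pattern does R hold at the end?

010110101110

Start: R = 1392 = 010101110000.
R = 1392 − 279 = 1113 = 010001011001
R = 1113 + 1529 = 2642; wraps to -1454 = 101001010010
R = −(-1454) = 1454 = 010110101110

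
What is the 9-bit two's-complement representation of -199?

100111001

|-199| = 199 = 011000111 in 9 bits.
Invert the bits: 100111000. Add 1: 100111001.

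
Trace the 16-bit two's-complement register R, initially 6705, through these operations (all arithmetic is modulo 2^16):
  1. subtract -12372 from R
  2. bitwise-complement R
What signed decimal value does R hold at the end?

-19078

Start: R = 6705 = 0001101000110001.
R = 6705 − (-12372) = 19077 = 0100101010000101
R = NOT 0100101010000101 = 1011010101111010 = -19078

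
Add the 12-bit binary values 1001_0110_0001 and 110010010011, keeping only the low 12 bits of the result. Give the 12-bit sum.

010111110100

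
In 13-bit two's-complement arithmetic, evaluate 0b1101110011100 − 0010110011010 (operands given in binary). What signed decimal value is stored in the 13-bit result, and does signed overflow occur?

-2558; no overflow

0b1101110011100 → 1101110011100 = -1124 (signed)
0010110011010 = 1434 (signed)
Subtract via negate-and-add: invert 0010110011010 + 1 = 1101001100110 (i.e. -1434).
  1101110011100
+ 1101001100110
= 1011000000010  (discard carry-out 1)
Result 1011000000010: MSB = 1 → 5634 − 8192 = -2558.
Both addends (after negating the subtrahend) are negative and so is the stored result: no signed overflow.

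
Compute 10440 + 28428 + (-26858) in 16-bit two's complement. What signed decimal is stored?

10440 + 28428 = 38868 → wraps to -26668 (1001011111010100)
-26668 + (-26858) = -53526 → wraps to 12010 (0010111011101010)

12010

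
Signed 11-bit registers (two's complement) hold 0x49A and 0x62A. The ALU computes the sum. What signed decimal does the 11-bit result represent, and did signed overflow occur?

0x49A = 10010011010 = -870 (signed)
0x62A = 11000101010 = -470 (signed)
  10010011010
+ 11000101010
= 01011000100  (discard carry-out 1)
Result 01011000100: MSB = 0 → value 708.
Both addends are negative but the stored result is non-negative: signed overflow. The true value -870 + (-470) = -1340 lies outside [-1024, 1023].

708; overflow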